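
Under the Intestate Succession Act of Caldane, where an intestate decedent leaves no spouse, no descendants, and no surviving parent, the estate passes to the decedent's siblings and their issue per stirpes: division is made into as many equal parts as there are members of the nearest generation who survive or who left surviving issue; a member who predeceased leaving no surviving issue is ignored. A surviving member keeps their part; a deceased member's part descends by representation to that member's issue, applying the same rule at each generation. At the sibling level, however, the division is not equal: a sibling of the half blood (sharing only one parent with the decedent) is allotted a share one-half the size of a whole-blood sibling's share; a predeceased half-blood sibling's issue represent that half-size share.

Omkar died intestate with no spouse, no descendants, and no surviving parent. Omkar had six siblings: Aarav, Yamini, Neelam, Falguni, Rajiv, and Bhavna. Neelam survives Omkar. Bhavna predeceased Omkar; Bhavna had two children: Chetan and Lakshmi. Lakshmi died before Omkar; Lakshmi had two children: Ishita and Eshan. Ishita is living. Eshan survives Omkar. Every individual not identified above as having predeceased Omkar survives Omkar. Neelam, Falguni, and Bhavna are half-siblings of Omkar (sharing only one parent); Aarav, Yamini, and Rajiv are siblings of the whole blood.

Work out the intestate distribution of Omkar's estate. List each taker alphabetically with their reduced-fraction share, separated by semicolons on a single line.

No spouse, descendants, or parent survives, so the estate passes to Omkar's siblings per stirpes.
Half-blood siblings count for one-half the weight of whole-blood siblings at the initial division.
Dividing 1 in proportion to weights (total weight 9/2): Aarav (weight 1) → 2/9; Yamini (weight 1) → 2/9; Neelam (weight 1/2) → 1/9; Falguni (weight 1/2) → 1/9; Rajiv (weight 1) → 2/9; Bhavna (weight 1/2) → 1/9.
Aarav is living and takes 2/9.
Yamini is living and takes 2/9.
Neelam is living and takes 1/9.
Falguni is living and takes 1/9.
Rajiv is living and takes 2/9.
Bhavna predeceased; the 1/9 allotted to Bhavna's branch passes to Bhavna's issue by representation.
The 1/9 is divided into 2 equal shares of 1/18 among Chetan, Lakshmi.
Chetan is living and takes 1/18.
Lakshmi predeceased; the 1/18 allotted to Lakshmi's branch passes to Lakshmi's issue by representation.
The 1/18 is divided into 2 equal shares of 1/36 among Ishita, Eshan.
Ishita is living and takes 1/36.
Eshan is living and takes 1/36.

Aarav 2/9; Chetan 1/18; Eshan 1/36; Falguni 1/9; Ishita 1/36; Neelam 1/9; Rajiv 2/9; Yamini 2/9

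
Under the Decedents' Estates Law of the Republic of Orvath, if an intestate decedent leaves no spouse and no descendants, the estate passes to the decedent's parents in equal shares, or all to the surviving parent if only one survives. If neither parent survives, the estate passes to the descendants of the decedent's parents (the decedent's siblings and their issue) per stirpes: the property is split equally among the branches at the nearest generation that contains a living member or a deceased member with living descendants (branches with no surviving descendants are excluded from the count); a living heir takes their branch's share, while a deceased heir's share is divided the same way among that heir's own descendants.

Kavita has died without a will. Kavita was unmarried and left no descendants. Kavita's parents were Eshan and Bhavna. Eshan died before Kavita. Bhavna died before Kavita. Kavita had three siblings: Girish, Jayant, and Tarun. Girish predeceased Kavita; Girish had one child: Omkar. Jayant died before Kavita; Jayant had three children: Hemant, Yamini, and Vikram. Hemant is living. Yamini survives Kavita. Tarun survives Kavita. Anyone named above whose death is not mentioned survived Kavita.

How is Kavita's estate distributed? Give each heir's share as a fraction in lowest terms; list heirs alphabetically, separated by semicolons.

Neither parent survives and there are no descendants, so the estate passes to Kavita's siblings and their issue per stirpes.
The estate is divided into 3 equal shares of 1/3 among Girish, Jayant, Tarun.
Girish predeceased; the 1/3 allotted to Girish's branch passes to Girish's issue by representation.
Omkar is the sole taker at this level and receives the full 1/3.
Jayant predeceased; the 1/3 allotted to Jayant's branch passes to Jayant's issue by representation.
The 1/3 is divided into 3 equal shares of 1/9 among Hemant, Yamini, Vikram.
Hemant is living and takes 1/9.
Yamini is living and takes 1/9.
Vikram is living and takes 1/9.
Tarun is living and takes 1/3.

Hemant 1/9; Omkar 1/3; Tarun 1/3; Vikram 1/9; Yamini 1/9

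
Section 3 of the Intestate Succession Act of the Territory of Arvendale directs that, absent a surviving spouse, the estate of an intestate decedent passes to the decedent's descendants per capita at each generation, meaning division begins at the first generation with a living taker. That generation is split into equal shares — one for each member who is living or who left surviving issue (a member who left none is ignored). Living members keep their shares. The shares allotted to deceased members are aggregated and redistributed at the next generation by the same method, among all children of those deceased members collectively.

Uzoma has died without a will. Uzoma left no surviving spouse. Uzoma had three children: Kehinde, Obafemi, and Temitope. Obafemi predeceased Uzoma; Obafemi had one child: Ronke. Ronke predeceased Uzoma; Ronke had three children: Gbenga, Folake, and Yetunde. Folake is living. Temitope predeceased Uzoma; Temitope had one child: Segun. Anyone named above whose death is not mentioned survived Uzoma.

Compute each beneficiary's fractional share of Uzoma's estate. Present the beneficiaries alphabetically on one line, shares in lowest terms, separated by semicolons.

Folake 1/9; Gbenga 1/9; Kehinde 1/3; Segun 1/3; Yetunde 1/9

There is no surviving spouse, so the entire estate passes to Uzoma's descendants per capita at each generation.
At generation 1 (Kehinde, Obafemi, Temitope) there are 3 shares of (1)/3 = 1/3 each.
Living: Kehinde — each takes 1/3.
Deceased: Obafemi and Temitope. Their combined 2/3 is pooled and carried to generation 2.
At generation 2 (Ronke, Segun) there are 2 shares of (2/3)/2 = 1/3 each.
Living: Segun — each takes 1/3.
Deceased: Ronke. That 1/3 share is carried to generation 3.
At generation 3 (Gbenga, Folake, Yetunde) there are 3 shares of (1/3)/3 = 1/9 each.
Living: Gbenga, Folake, and Yetunde — each takes 1/9.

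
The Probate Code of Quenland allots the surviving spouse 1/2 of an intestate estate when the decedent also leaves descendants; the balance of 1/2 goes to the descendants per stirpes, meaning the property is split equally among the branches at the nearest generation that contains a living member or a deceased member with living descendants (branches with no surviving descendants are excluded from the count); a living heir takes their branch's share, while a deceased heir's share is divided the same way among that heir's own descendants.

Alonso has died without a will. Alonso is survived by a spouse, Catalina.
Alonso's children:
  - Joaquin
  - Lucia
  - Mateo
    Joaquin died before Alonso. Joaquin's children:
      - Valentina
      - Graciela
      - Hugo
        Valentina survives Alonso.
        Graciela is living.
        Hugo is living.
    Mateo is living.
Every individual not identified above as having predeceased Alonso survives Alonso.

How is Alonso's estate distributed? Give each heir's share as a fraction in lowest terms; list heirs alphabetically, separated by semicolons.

Catalina, as surviving spouse, takes 1/2.
The remaining 1/2 passes to Alonso's descendants per stirpes.
The 1/2 is divided into 3 equal shares of 1/6 among Joaquin, Lucia, Mateo.
Joaquin predeceased; the 1/6 allotted to Joaquin's branch passes to Joaquin's issue by representation.
The 1/6 is divided into 3 equal shares of 1/18 among Valentina, Graciela, Hugo.
Valentina is living and takes 1/18.
Graciela is living and takes 1/18.
Hugo is living and takes 1/18.
Lucia is living and takes 1/6.
Mateo is living and takes 1/6.

Catalina 1/2; Graciela 1/18; Hugo 1/18; Lucia 1/6; Mateo 1/6; Valentina 1/18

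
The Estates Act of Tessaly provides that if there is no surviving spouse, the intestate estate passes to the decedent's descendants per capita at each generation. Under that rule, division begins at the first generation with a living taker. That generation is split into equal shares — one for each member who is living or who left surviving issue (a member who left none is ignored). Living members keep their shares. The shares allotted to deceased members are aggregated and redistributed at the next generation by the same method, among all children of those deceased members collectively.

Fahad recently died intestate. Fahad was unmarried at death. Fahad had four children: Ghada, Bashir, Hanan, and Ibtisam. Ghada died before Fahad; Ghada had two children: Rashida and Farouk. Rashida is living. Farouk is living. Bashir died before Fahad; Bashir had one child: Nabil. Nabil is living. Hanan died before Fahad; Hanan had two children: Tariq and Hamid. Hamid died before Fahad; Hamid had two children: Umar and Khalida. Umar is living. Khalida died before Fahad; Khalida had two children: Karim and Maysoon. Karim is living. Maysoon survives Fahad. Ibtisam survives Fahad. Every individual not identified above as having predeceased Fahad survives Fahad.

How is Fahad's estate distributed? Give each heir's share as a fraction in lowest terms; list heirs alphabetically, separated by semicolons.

Farouk 3/20; Ibtisam 1/4; Karim 3/80; Maysoon 3/80; Nabil 3/20; Rashida 3/20; Tariq 3/20; Umar 3/40

There is no surviving spouse, so the entire estate passes to Fahad's descendants per capita at each generation.
At generation 1 (Ghada, Bashir, Hanan, Ibtisam) there are 4 shares of (1)/4 = 1/4 each.
Living: Ibtisam — each takes 1/4.
Deceased: Ghada, Bashir, and Hanan. Their combined 3/4 is pooled and carried to generation 2.
At generation 2 (Rashida, Farouk, Nabil, Tariq, Hamid) there are 5 shares of (3/4)/5 = 3/20 each.
Living: Rashida, Farouk, Nabil, and Tariq — each takes 3/20.
Deceased: Hamid. That 3/20 share is carried to generation 3.
At generation 3 (Umar, Khalida) there are 2 shares of (3/20)/2 = 3/40 each.
Living: Umar — each takes 3/40.
Deceased: Khalida. That 3/40 share is carried to generation 4.
At generation 4 (Karim, Maysoon) there are 2 shares of (3/40)/2 = 3/80 each.
Living: Karim and Maysoon — each takes 3/80.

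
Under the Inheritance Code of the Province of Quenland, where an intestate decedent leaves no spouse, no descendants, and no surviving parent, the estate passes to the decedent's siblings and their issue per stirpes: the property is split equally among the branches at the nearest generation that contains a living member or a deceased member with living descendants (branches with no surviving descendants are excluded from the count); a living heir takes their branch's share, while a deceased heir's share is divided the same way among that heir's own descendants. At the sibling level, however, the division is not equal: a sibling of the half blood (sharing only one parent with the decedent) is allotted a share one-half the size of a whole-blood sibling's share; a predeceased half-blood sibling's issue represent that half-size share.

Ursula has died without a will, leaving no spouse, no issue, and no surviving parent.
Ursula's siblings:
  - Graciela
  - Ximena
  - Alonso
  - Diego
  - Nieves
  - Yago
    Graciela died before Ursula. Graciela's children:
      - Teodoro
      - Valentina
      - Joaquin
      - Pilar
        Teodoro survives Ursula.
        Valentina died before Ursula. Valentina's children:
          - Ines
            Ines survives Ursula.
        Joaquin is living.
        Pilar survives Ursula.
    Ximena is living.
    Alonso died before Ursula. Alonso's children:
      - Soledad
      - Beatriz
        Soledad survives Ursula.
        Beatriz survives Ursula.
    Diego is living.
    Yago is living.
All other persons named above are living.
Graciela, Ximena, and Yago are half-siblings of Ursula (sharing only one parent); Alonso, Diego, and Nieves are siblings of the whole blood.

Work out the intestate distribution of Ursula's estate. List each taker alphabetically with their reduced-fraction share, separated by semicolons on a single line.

Beatriz 1/9; Diego 2/9; Ines 1/36; Joaquin 1/36; Nieves 2/9; Pilar 1/36; Soledad 1/9; Teodoro 1/36; Ximena 1/9; Yago 1/9

No spouse, descendants, or parent survives, so the estate passes to Ursula's siblings per stirpes.
Half-blood siblings count for one-half the weight of whole-blood siblings at the initial division.
Dividing 1 in proportion to weights (total weight 9/2): Graciela (weight 1/2) → 1/9; Ximena (weight 1/2) → 1/9; Alonso (weight 1) → 2/9; Diego (weight 1) → 2/9; Nieves (weight 1) → 2/9; Yago (weight 1/2) → 1/9.
Graciela predeceased; the 1/9 allotted to Graciela's branch passes to Graciela's issue by representation.
The 1/9 is divided into 4 equal shares of 1/36 among Teodoro, Valentina, Joaquin, Pilar.
Teodoro is living and takes 1/36.
Valentina predeceased; the 1/36 allotted to Valentina's branch passes to Valentina's issue by representation.
Ines is the sole taker at this level and receives the full 1/36.
Joaquin is living and takes 1/36.
Pilar is living and takes 1/36.
Ximena is living and takes 1/9.
Alonso predeceased; the 2/9 allotted to Alonso's branch passes to Alonso's issue by representation.
The 2/9 is divided into 2 equal shares of 1/9 among Soledad, Beatriz.
Soledad is living and takes 1/9.
Beatriz is living and takes 1/9.
Diego is living and takes 2/9.
Nieves is living and takes 2/9.
Yago is living and takes 1/9.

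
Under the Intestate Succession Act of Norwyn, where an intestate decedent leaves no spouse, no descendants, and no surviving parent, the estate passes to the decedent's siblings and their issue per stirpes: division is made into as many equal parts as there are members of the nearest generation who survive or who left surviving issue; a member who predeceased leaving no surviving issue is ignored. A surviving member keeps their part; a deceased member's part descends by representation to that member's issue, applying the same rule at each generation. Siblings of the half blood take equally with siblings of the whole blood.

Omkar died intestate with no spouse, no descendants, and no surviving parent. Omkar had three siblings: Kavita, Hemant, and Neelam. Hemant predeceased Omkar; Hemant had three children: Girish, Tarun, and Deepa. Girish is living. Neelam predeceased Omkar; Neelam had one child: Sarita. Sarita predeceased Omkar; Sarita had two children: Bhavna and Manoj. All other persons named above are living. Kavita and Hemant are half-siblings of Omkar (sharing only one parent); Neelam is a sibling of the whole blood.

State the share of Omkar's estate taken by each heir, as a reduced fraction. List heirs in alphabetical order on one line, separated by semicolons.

No spouse, descendants, or parent survives, so the estate passes to Omkar's siblings per stirpes.
Half-blood and whole-blood siblings take equally under the stated rule.
The estate is divided into 3 equal shares of 1/3 among Kavita, Hemant, Neelam.
Kavita is living and takes 1/3.
Hemant predeceased; the 1/3 allotted to Hemant's branch passes to Hemant's issue by representation.
The 1/3 is divided into 3 equal shares of 1/9 among Girish, Tarun, Deepa.
Girish is living and takes 1/9.
Tarun is living and takes 1/9.
Deepa is living and takes 1/9.
Neelam predeceased; the 1/3 allotted to Neelam's branch passes to Neelam's issue by representation.
Sarita's line is the sole branch at this level, so the full 1/3 passes to Sarita's issue by representation.
The 1/3 is divided into 2 equal shares of 1/6 among Bhavna, Manoj.
Bhavna is living and takes 1/6.
Manoj is living and takes 1/6.

Bhavna 1/6; Deepa 1/9; Girish 1/9; Kavita 1/3; Manoj 1/6; Tarun 1/9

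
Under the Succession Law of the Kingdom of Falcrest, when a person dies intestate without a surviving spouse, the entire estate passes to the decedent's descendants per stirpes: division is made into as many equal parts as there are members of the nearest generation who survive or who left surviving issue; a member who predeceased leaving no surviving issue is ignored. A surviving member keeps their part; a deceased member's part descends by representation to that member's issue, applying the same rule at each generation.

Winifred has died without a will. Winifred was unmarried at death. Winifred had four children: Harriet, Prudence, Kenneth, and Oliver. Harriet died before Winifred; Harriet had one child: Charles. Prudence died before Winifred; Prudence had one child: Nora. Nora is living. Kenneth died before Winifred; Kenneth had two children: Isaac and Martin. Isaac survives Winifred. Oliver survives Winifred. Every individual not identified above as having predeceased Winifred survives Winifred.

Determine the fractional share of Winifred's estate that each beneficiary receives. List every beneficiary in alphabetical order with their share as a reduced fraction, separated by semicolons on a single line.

There is no surviving spouse, so the entire estate passes to Winifred's descendants per stirpes.
The estate is divided into 4 equal shares of 1/4 among Harriet, Prudence, Kenneth, Oliver.
Harriet predeceased; the 1/4 allotted to Harriet's branch passes to Harriet's issue by representation.
Charles is the sole taker at this level and receives the full 1/4.
Prudence predeceased; the 1/4 allotted to Prudence's branch passes to Prudence's issue by representation.
Nora is the sole taker at this level and receives the full 1/4.
Kenneth predeceased; the 1/4 allotted to Kenneth's branch passes to Kenneth's issue by representation.
The 1/4 is divided into 2 equal shares of 1/8 among Isaac, Martin.
Isaac is living and takes 1/8.
Martin is living and takes 1/8.
Oliver is living and takes 1/4.

Charles 1/4; Isaac 1/8; Martin 1/8; Nora 1/4; Oliver 1/4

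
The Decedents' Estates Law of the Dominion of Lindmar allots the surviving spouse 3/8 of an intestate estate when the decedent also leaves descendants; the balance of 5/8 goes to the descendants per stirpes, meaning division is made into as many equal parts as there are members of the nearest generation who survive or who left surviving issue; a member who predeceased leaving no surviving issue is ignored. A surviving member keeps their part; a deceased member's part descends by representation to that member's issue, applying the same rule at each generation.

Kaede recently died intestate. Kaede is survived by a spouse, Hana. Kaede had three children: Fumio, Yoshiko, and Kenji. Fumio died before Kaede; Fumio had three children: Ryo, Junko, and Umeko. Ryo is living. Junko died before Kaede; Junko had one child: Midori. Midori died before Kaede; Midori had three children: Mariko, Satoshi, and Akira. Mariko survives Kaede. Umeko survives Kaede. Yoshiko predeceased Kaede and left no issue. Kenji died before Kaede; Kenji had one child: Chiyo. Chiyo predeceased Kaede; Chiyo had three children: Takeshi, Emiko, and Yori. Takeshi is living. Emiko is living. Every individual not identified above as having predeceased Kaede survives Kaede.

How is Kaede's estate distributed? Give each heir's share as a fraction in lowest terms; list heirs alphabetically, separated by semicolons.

Hana, as surviving spouse, takes 3/8.
The remaining 5/8 passes to Kaede's descendants per stirpes.
Yoshiko left no surviving issue, so that branch lapses and is disregarded.
The 5/8 is divided into 2 equal shares of 5/16 among Fumio, Kenji.
Fumio predeceased; the 5/16 allotted to Fumio's branch passes to Fumio's issue by representation.
The 5/16 is divided into 3 equal shares of 5/48 among Ryo, Junko, Umeko.
Ryo is living and takes 5/48.
Junko predeceased; the 5/48 allotted to Junko's branch passes to Junko's issue by representation.
Midori's line is the sole branch at this level, so the full 5/48 passes to Midori's issue by representation.
The 5/48 is divided into 3 equal shares of 5/144 among Mariko, Satoshi, Akira.
Mariko is living and takes 5/144.
Satoshi is living and takes 5/144.
Akira is living and takes 5/144.
Umeko is living and takes 5/48.
Kenji predeceased; the 5/16 allotted to Kenji's branch passes to Kenji's issue by representation.
Chiyo's line is the sole branch at this level, so the full 5/16 passes to Chiyo's issue by representation.
The 5/16 is divided into 3 equal shares of 5/48 among Takeshi, Emiko, Yori.
Takeshi is living and takes 5/48.
Emiko is living and takes 5/48.
Yori is living and takes 5/48.

Akira 5/144; Emiko 5/48; Hana 3/8; Mariko 5/144; Ryo 5/48; Satoshi 5/144; Takeshi 5/48; Umeko 5/48; Yori 5/48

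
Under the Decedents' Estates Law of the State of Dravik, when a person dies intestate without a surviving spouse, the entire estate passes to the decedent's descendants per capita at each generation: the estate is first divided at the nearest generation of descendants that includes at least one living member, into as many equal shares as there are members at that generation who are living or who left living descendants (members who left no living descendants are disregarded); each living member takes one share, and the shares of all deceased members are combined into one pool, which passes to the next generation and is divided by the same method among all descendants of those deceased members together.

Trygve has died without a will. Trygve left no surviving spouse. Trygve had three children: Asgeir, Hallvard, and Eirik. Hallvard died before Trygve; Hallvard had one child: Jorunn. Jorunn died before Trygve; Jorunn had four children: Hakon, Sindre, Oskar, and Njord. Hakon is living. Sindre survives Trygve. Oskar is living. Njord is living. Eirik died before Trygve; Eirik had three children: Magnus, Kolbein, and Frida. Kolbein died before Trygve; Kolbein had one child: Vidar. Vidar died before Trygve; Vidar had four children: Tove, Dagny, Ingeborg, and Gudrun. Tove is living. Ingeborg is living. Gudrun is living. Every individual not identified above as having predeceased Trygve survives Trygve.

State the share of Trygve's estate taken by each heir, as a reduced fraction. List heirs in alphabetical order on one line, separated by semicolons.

There is no surviving spouse, so the entire estate passes to Trygve's descendants per capita at each generation.
At generation 1 (Asgeir, Hallvard, Eirik) there are 3 shares of (1)/3 = 1/3 each.
Living: Asgeir — each takes 1/3.
Deceased: Hallvard and Eirik. Their combined 2/3 is pooled and carried to generation 2.
At generation 2 (Jorunn, Magnus, Kolbein, Frida) there are 4 shares of (2/3)/4 = 1/6 each.
Living: Magnus and Frida — each takes 1/6.
Deceased: Jorunn and Kolbein. Their combined 1/3 is pooled and carried to generation 3.
At generation 3 (Hakon, Sindre, Oskar, Njord, Vidar) there are 5 shares of (1/3)/5 = 1/15 each.
Living: Hakon, Sindre, Oskar, and Njord — each takes 1/15.
Deceased: Vidar. That 1/15 share is carried to generation 4.
At generation 4 (Tove, Dagny, Ingeborg, Gudrun) there are 4 shares of (1/15)/4 = 1/60 each.
Living: Tove, Dagny, Ingeborg, and Gudrun — each takes 1/60.

Asgeir 1/3; Dagny 1/60; Frida 1/6; Gudrun 1/60; Hakon 1/15; Ingeborg 1/60; Magnus 1/6; Njord 1/15; Oskar 1/15; Sindre 1/15; Tove 1/60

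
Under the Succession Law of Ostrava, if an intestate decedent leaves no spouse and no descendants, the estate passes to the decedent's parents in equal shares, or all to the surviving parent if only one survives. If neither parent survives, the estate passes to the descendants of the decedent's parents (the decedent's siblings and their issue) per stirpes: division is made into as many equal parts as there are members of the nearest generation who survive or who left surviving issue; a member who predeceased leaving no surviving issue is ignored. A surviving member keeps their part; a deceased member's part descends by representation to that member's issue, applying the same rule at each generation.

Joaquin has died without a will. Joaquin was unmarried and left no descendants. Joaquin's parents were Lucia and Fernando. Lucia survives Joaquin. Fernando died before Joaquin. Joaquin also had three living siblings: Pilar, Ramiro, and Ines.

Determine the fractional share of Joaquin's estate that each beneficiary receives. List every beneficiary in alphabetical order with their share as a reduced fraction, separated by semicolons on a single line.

Only one parent, Lucia, survives, so Lucia takes the entire estate. The siblings take nothing because a surviving parent has priority.

Lucia 1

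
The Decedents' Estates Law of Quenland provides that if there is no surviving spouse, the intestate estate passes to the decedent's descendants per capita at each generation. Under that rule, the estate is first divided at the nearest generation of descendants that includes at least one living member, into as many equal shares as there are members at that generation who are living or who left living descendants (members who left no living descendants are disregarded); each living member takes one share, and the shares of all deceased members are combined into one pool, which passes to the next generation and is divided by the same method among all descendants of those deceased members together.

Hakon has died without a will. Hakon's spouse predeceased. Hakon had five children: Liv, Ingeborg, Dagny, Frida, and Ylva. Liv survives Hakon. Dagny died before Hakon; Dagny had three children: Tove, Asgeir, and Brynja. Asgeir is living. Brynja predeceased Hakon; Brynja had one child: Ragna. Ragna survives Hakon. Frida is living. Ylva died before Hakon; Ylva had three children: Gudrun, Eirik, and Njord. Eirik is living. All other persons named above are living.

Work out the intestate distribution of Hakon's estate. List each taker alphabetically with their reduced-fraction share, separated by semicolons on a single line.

There is no surviving spouse, so the entire estate passes to Hakon's descendants per capita at each generation.
At generation 1 (Liv, Ingeborg, Dagny, Frida, Ylva) there are 5 shares of (1)/5 = 1/5 each.
Living: Liv, Ingeborg, and Frida — each takes 1/5.
Deceased: Dagny and Ylva. Their combined 2/5 is pooled and carried to generation 2.
At generation 2 (Tove, Asgeir, Brynja, Gudrun, Eirik, Njord) there are 6 shares of (2/5)/6 = 1/15 each.
Living: Tove, Asgeir, Gudrun, Eirik, and Njord — each takes 1/15.
Deceased: Brynja. That 1/15 share is carried to generation 3.
At generation 3 (Ragna) there are 1 shares of (1/15)/1 = 1/15 each.
Living: Ragna — each takes 1/15.

Asgeir 1/15; Eirik 1/15; Frida 1/5; Gudrun 1/15; Ingeborg 1/5; Liv 1/5; Njord 1/15; Ragna 1/15; Tove 1/15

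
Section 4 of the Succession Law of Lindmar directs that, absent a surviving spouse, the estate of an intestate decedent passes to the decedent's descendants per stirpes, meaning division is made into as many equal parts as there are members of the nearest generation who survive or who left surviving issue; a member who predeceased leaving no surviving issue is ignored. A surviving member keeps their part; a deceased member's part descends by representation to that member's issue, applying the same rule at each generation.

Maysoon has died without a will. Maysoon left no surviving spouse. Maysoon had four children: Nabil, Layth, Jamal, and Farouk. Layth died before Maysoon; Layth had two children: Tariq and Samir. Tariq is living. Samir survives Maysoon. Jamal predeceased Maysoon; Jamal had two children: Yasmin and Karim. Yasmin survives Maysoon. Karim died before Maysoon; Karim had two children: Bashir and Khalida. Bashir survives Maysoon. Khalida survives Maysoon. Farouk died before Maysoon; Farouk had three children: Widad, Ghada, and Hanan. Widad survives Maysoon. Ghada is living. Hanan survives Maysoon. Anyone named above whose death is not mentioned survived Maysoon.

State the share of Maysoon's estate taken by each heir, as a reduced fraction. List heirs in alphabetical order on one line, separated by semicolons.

There is no surviving spouse, so the entire estate passes to Maysoon's descendants per stirpes.
The estate is divided into 4 equal shares of 1/4 among Nabil, Layth, Jamal, Farouk.
Nabil is living and takes 1/4.
Layth predeceased; the 1/4 allotted to Layth's branch passes to Layth's issue by representation.
The 1/4 is divided into 2 equal shares of 1/8 among Tariq, Samir.
Tariq is living and takes 1/8.
Samir is living and takes 1/8.
Jamal predeceased; the 1/4 allotted to Jamal's branch passes to Jamal's issue by representation.
The 1/4 is divided into 2 equal shares of 1/8 among Yasmin, Karim.
Yasmin is living and takes 1/8.
Karim predeceased; the 1/8 allotted to Karim's branch passes to Karim's issue by representation.
The 1/8 is divided into 2 equal shares of 1/16 among Bashir, Khalida.
Bashir is living and takes 1/16.
Khalida is living and takes 1/16.
Farouk predeceased; the 1/4 allotted to Farouk's branch passes to Farouk's issue by representation.
The 1/4 is divided into 3 equal shares of 1/12 among Widad, Ghada, Hanan.
Widad is living and takes 1/12.
Ghada is living and takes 1/12.
Hanan is living and takes 1/12.

Bashir 1/16; Ghada 1/12; Hanan 1/12; Khalida 1/16; Nabil 1/4; Samir 1/8; Tariq 1/8; Widad 1/12; Yasmin 1/8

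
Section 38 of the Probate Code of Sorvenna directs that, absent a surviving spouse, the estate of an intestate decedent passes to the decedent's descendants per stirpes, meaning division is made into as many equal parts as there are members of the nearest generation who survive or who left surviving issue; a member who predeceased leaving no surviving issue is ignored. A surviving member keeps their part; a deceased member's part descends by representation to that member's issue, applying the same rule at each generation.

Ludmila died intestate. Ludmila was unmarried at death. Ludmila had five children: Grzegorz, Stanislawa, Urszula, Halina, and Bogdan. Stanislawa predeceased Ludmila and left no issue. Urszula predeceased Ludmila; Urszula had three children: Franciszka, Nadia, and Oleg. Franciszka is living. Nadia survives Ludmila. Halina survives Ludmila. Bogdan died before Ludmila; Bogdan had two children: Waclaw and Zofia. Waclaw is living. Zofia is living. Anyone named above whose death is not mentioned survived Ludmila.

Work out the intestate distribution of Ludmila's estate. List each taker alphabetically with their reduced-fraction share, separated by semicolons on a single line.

Franciszka 1/12; Grzegorz 1/4; Halina 1/4; Nadia 1/12; Oleg 1/12; Waclaw 1/8; Zofia 1/8

There is no surviving spouse, so the entire estate passes to Ludmila's descendants per stirpes.
Stanislawa left no surviving issue, so that branch lapses and is disregarded.
The estate is divided into 4 equal shares of 1/4 among Grzegorz, Urszula, Halina, Bogdan.
Grzegorz is living and takes 1/4.
Urszula predeceased; the 1/4 allotted to Urszula's branch passes to Urszula's issue by representation.
The 1/4 is divided into 3 equal shares of 1/12 among Franciszka, Nadia, Oleg.
Franciszka is living and takes 1/12.
Nadia is living and takes 1/12.
Oleg is living and takes 1/12.
Halina is living and takes 1/4.
Bogdan predeceased; the 1/4 allotted to Bogdan's branch passes to Bogdan's issue by representation.
The 1/4 is divided into 2 equal shares of 1/8 among Waclaw, Zofia.
Waclaw is living and takes 1/8.
Zofia is living and takes 1/8.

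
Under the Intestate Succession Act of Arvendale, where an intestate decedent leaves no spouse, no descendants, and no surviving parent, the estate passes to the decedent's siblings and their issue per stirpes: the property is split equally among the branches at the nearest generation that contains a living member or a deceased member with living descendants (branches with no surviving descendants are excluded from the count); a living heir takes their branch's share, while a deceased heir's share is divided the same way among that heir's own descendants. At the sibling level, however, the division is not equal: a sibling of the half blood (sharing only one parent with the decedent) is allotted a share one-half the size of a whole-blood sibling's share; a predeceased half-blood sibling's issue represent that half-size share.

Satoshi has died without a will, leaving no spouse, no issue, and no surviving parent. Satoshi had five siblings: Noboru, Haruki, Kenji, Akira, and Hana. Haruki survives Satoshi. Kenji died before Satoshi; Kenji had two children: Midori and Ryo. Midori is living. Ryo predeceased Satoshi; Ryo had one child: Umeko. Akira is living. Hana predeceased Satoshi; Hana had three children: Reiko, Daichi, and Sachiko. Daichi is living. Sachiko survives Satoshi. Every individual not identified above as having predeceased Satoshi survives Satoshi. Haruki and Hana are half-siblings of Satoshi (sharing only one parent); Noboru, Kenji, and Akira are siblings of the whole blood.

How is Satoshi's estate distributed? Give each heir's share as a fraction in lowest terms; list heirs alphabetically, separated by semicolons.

Akira 1/4; Daichi 1/24; Haruki 1/8; Midori 1/8; Noboru 1/4; Reiko 1/24; Sachiko 1/24; Umeko 1/8

No spouse, descendants, or parent survives, so the estate passes to Satoshi's siblings per stirpes.
Half-blood siblings count for one-half the weight of whole-blood siblings at the initial division.
Dividing 1 in proportion to weights (total weight 4): Noboru (weight 1) → 1/4; Haruki (weight 1/2) → 1/8; Kenji (weight 1) → 1/4; Akira (weight 1) → 1/4; Hana (weight 1/2) → 1/8.
Noboru is living and takes 1/4.
Haruki is living and takes 1/8.
Kenji predeceased; the 1/4 allotted to Kenji's branch passes to Kenji's issue by representation.
The 1/4 is divided into 2 equal shares of 1/8 among Midori, Ryo.
Midori is living and takes 1/8.
Ryo predeceased; the 1/8 allotted to Ryo's branch passes to Ryo's issue by representation.
Umeko is the sole taker at this level and receives the full 1/8.
Akira is living and takes 1/4.
Hana predeceased; the 1/8 allotted to Hana's branch passes to Hana's issue by representation.
The 1/8 is divided into 3 equal shares of 1/24 among Reiko, Daichi, Sachiko.
Reiko is living and takes 1/24.
Daichi is living and takes 1/24.
Sachiko is living and takes 1/24.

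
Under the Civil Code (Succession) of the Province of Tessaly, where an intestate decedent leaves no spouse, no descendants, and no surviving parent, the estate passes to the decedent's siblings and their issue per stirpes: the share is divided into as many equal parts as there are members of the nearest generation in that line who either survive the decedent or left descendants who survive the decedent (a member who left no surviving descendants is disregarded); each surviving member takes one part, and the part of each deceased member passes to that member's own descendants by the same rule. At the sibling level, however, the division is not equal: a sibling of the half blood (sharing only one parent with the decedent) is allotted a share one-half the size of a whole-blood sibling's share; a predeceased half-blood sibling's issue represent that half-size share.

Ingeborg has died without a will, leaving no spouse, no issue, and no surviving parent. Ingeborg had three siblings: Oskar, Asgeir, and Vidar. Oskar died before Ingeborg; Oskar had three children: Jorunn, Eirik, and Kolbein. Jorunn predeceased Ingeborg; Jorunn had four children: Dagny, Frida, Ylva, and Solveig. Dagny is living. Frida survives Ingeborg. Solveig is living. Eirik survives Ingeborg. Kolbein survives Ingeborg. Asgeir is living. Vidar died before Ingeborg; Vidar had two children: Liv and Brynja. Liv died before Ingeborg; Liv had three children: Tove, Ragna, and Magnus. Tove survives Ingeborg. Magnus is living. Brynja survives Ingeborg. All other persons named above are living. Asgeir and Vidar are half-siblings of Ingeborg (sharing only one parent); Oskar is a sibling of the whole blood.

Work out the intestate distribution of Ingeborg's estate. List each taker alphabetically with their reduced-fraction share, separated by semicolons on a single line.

No spouse, descendants, or parent survives, so the estate passes to Ingeborg's siblings per stirpes.
Half-blood siblings count for one-half the weight of whole-blood siblings at the initial division.
Dividing 1 in proportion to weights (total weight 2): Oskar (weight 1) → 1/2; Asgeir (weight 1/2) → 1/4; Vidar (weight 1/2) → 1/4.
Oskar predeceased; the 1/2 allotted to Oskar's branch passes to Oskar's issue by representation.
The 1/2 is divided into 3 equal shares of 1/6 among Jorunn, Eirik, Kolbein.
Jorunn predeceased; the 1/6 allotted to Jorunn's branch passes to Jorunn's issue by representation.
The 1/6 is divided into 4 equal shares of 1/24 among Dagny, Frida, Ylva, Solveig.
Dagny is living and takes 1/24.
Frida is living and takes 1/24.
Ylva is living and takes 1/24.
Solveig is living and takes 1/24.
Eirik is living and takes 1/6.
Kolbein is living and takes 1/6.
Asgeir is living and takes 1/4.
Vidar predeceased; the 1/4 allotted to Vidar's branch passes to Vidar's issue by representation.
The 1/4 is divided into 2 equal shares of 1/8 among Liv, Brynja.
Liv predeceased; the 1/8 allotted to Liv's branch passes to Liv's issue by representation.
The 1/8 is divided into 3 equal shares of 1/24 among Tove, Ragna, Magnus.
Tove is living and takes 1/24.
Ragna is living and takes 1/24.
Magnus is living and takes 1/24.
Brynja is living and takes 1/8.

Asgeir 1/4; Brynja 1/8; Dagny 1/24; Eirik 1/6; Frida 1/24; Kolbein 1/6; Magnus 1/24; Ragna 1/24; Solveig 1/24; Tove 1/24; Ylva 1/24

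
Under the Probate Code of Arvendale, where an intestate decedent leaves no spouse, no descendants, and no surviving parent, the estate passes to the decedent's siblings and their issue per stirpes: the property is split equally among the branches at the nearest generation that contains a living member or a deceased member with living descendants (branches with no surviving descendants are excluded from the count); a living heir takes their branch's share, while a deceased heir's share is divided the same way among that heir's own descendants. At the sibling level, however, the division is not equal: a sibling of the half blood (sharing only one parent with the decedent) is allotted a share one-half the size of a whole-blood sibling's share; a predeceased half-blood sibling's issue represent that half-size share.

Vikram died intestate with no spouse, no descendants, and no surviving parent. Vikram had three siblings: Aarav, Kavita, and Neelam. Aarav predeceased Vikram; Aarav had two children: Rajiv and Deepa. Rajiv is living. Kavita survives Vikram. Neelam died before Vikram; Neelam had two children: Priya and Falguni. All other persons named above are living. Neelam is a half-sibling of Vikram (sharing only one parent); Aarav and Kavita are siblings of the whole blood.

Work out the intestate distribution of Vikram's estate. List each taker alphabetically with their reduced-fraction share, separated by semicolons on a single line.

No spouse, descendants, or parent survives, so the estate passes to Vikram's siblings per stirpes.
Half-blood siblings count for one-half the weight of whole-blood siblings at the initial division.
Dividing 1 in proportion to weights (total weight 5/2): Aarav (weight 1) → 2/5; Kavita (weight 1) → 2/5; Neelam (weight 1/2) → 1/5.
Aarav predeceased; the 2/5 allotted to Aarav's branch passes to Aarav's issue by representation.
The 2/5 is divided into 2 equal shares of 1/5 among Rajiv, Deepa.
Rajiv is living and takes 1/5.
Deepa is living and takes 1/5.
Kavita is living and takes 2/5.
Neelam predeceased; the 1/5 allotted to Neelam's branch passes to Neelam's issue by representation.
The 1/5 is divided into 2 equal shares of 1/10 among Priya, Falguni.
Priya is living and takes 1/10.
Falguni is living and takes 1/10.

Deepa 1/5; Falguni 1/10; Kavita 2/5; Priya 1/10; Rajiv 1/5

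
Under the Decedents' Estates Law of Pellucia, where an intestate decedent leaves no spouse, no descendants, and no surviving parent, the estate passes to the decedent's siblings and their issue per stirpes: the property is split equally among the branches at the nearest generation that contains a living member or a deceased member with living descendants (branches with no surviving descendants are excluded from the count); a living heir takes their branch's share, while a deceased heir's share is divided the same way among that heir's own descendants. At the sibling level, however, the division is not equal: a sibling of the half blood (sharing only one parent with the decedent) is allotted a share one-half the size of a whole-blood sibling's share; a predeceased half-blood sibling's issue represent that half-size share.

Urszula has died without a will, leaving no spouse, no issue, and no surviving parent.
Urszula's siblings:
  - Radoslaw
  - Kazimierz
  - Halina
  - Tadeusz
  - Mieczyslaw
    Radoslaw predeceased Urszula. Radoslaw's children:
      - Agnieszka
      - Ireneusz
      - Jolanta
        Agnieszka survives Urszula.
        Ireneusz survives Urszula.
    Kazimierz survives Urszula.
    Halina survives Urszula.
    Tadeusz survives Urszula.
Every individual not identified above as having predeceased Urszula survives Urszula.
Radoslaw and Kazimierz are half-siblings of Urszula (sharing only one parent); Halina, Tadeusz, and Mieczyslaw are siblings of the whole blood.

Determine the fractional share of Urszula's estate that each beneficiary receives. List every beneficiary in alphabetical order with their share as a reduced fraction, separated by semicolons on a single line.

No spouse, descendants, or parent survives, so the estate passes to Urszula's siblings per stirpes.
Half-blood siblings count for one-half the weight of whole-blood siblings at the initial division.
Dividing 1 in proportion to weights (total weight 4): Radoslaw (weight 1/2) → 1/8; Kazimierz (weight 1/2) → 1/8; Halina (weight 1) → 1/4; Tadeusz (weight 1) → 1/4; Mieczyslaw (weight 1) → 1/4.
Radoslaw predeceased; the 1/8 allotted to Radoslaw's branch passes to Radoslaw's issue by representation.
The 1/8 is divided into 3 equal shares of 1/24 among Agnieszka, Ireneusz, Jolanta.
Agnieszka is living and takes 1/24.
Ireneusz is living and takes 1/24.
Jolanta is living and takes 1/24.
Kazimierz is living and takes 1/8.
Halina is living and takes 1/4.
Tadeusz is living and takes 1/4.
Mieczyslaw is living and takes 1/4.

Agnieszka 1/24; Halina 1/4; Ireneusz 1/24; Jolanta 1/24; Kazimierz 1/8; Mieczyslaw 1/4; Tadeusz 1/4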